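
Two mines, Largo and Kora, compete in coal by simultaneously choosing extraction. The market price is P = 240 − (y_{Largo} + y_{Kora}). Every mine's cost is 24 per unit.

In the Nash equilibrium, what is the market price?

96

Mine Largo's profit: π = y_{Largo}(240 − (y_{Largo} + y_{Kora})) − 24y_{Largo}.
∂π/∂y_{Largo} = 216 − 2y_{Largo} − y_{Kora} = 0, so y_{Largo} = 108 − 0.5y_{Kora}.
By symmetry y_{Kora} = y_{Largo}; substituting into the reaction function, 1.5y_{Largo} = 108 and y_{Largo} = 72.
Equilibrium price: P = 240 − 144 = 96.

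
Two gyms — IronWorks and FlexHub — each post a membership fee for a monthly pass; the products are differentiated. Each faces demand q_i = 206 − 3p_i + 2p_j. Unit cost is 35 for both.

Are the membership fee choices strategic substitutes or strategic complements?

IronWorks's profit: π = (p_{IronWorks} − 35)(206 − 3p_{IronWorks} + 2p_{FlexHub}).
∂π/∂p_{IronWorks} = 311 − 6p_{IronWorks} + 2p_{FlexHub} = 0 ⇒ p_{IronWorks} = 311/6 + (1/3)p_{FlexHub}.
The best-response slope dp_{IronWorks}/dp_{FlexHub} = 1/3 > 0: the reaction function is upward-sloping, so the choices are strategic complements.

strategic complements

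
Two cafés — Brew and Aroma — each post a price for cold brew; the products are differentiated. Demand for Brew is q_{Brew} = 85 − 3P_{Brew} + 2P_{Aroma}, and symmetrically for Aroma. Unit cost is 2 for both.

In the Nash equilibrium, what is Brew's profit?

1291.6875

Brew's profit: π = (P_{Brew} − 2)(85 − 3P_{Brew} + 2P_{Aroma}).
∂π/∂P_{Brew} = 91 − 6P_{Brew} + 2P_{Aroma} = 0 ⇒ P_{Brew} = 91/6 + (1/3)P_{Aroma}.
By symmetry P_{Aroma} = P_{Brew}; substituting into the reaction function, (2/3)P_{Brew} = 91/6 and P_{Brew} = 22.75.
q_{Brew} = 85 − 3·22.75 + 2·22.75 = 62.25.
Profit = (22.75 − 2)·62.25 = 1291.6875.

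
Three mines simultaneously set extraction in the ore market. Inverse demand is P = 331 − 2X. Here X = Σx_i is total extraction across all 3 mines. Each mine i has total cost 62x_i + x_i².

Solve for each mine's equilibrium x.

26.9

A representative mine's profit is π_i = x_i(331 − 2X) − 62x_i − x_i², with X = x_i + Σ_{j≠i} x_j.
First-order condition: 269 − 6x_i − 2Σ_{j≠i} x_j = 0.
In a symmetric equilibrium every mine chooses the same x, so Σ_{j≠i} x_j = 2x. The condition becomes 269 − 10x = 0, giving x = 269/10 = 26.9.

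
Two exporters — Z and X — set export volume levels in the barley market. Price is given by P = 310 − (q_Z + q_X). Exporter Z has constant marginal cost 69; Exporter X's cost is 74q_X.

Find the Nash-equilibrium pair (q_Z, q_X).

Exporter Z's profit: π = q_Z(310 − (q_Z + q_X)) − 69q_Z.
∂π/∂q_Z = 241 − 2q_Z − q_X = 0, so q_Z = 120.5 − 0.5q_X.
By the same steps for X: q_X = 118 − 0.5q_Z.
Plugging q_X into Z's best response: q_Z = 120.5 − 0.5(118 − 0.5q_Z) ⇒ 0.75q_Z = 61.5, so q_Z = 82.
Then q_X = 118 − 0.5·82 = 77.

82, 77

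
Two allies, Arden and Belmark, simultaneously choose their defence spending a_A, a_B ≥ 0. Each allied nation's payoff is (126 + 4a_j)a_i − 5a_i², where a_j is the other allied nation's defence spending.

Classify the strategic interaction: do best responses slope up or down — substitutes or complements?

strategic complements

Arden's payoff is (126 + 4a_B)a_A − 5a_A².
∂π/∂a_A = 126 + 4a_B − 10a_A = 0, so a_A = 12.6 + 0.4a_B.
The best-response slope da_A/da_B = 0.4 > 0: the reaction function is upward-sloping, so the choices are strategic complements.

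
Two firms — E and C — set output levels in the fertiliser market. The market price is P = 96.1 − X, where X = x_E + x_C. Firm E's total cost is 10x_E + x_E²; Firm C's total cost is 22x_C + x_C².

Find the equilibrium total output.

Firm E's profit: π = x_E(96.1 − (x_E + x_C)) − 10x_E − x_E².
∂π/∂x_E = 86.1 − 4x_E − x_C = 0, so x_E = 21.525 − 0.25x_C.
By the same steps for C: x_C = 18.525 − 0.25x_E.
Plugging x_C into E's best response: x_E = 21.525 − 0.25(18.525 − 0.25x_E) ⇒ 0.9375x_E = 2703/160, so x_E = 18.02.
Then x_C = 18.525 − 0.25·18.02 = 14.02.
Total output: 18.02 + 14.02 = 32.04.

32.04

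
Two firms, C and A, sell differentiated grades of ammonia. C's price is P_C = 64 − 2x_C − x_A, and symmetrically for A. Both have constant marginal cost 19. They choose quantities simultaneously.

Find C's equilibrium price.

Firm C's profit: π = x_C(64 − 2x_C − x_A) − 19x_C.
∂π/∂x_C = 45 − 4x_C − x_A = 0 ⇒ x_C = 11.25 − 0.25x_A.
By symmetry x_A = x_C; substituting into the reaction function, 1.25x_C = 11.25 and x_C = 9.
P_C = 64 − 2·9 − 9 = 37.

37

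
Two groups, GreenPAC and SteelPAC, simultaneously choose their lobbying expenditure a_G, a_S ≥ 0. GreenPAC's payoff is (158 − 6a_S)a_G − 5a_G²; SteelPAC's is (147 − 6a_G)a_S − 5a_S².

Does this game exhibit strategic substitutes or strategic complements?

Expanding GreenPAC's payoff: 158a_G − 6a_Sa_G − 5a_G².
∂π/∂a_G = 158 − 6a_S − 10a_G = 0, so a_G = 15.8 − 0.6a_S.
The best-response slope da_G/da_S = −0.6 < 0: the reaction function is downward-sloping, so the choices are strategic substitutes.

strategic substitutes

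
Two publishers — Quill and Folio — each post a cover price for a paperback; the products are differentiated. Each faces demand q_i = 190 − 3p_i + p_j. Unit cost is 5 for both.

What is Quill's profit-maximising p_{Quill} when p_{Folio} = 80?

Quill's profit: π = (p_{Quill} − 5)(190 − 3p_{Quill} + p_{Folio}).
∂π/∂p_{Quill} = 205 − 6p_{Quill} + p_{Folio} = 0 ⇒ p_{Quill} = 205/6 + (1/6)p_{Folio}.
At p_{Folio} = 80: p_{Quill} = 205/6 + (1/6)·80 = 47.5.

47.5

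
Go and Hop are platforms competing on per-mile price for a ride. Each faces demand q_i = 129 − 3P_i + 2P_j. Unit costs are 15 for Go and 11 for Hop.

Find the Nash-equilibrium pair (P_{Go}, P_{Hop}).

42.75, 41.25

Go's profit: π = (P_{Go} − 15)(129 − 3P_{Go} + 2P_{Hop}).
∂π/∂P_{Go} = 174 − 6P_{Go} + 2P_{Hop} = 0 ⇒ P_{Go} = 29 + (1/3)P_{Hop}.
Similarly P_{Hop} = 27 + (1/3)P_{Go}.
Substituting the second reaction function into the first: P_{Go} = 29 + (1/3)(27 + (1/3)P_{Go}), which gives (8/9)P_{Go} = 38 ⇒ P_{Go} = 42.75.
Then P_{Hop} = 27 + (1/3)·42.75 = 41.25.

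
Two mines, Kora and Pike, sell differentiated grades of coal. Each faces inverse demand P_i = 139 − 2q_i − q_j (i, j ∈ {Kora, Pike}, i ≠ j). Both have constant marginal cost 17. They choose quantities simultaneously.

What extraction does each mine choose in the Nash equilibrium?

24.4

Mine Kora's profit: π = q_{Kora}(139 − 2q_{Kora} − q_{Pike}) − 17q_{Kora}.
∂π/∂q_{Kora} = 122 − 4q_{Kora} − q_{Pike} = 0 ⇒ q_{Kora} = 30.5 − 0.25q_{Pike}.
The game is symmetric, so in equilibrium q_{Pike} = q_{Kora}: the reaction function gives 1.25q_{Kora} = 30.5, hence q_{Kora} = 24.4.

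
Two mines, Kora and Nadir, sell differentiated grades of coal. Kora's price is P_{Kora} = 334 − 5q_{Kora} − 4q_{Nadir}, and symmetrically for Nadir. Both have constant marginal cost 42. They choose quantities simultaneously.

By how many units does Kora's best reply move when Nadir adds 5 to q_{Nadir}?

-2

Mine Kora's profit: π = q_{Kora}(334 − 5q_{Kora} − 4q_{Nadir}) − 42q_{Kora}.
∂π/∂q_{Kora} = 292 − 10q_{Kora} − 4q_{Nadir} = 0 ⇒ q_{Kora} = 29.2 − 0.4q_{Nadir}.
The reaction-function slope is −0.4, so a 5-unit rise in q_{Nadir} moves q_{Kora} by −0.4 × 5 = −2. Kora's best response falls — the actions are strategic substitutes.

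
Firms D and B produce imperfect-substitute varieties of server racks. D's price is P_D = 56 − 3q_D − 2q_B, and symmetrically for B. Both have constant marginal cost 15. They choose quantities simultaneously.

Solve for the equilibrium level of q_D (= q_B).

5.125

Firm D's profit: π = q_D(56 − 3q_D − 2q_B) − 15q_D.
∂π/∂q_D = 41 − 6q_D − 2q_B = 0 ⇒ q_D = 41/6 − (1/3)q_B.
By symmetry q_B = q_D; substituting into the reaction function, (4/3)q_D = 41/6 and q_D = 5.125.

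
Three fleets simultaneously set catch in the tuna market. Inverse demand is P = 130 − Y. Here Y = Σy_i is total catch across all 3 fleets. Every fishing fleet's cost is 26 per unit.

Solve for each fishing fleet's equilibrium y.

26

A representative fishing fleet's profit is π_i = y_i(130 − Y) − 26y_i, with Y = y_i + Σ_{j≠i} y_j.
First-order condition: 104 − 2y_i − Σ_{j≠i} y_j = 0.
With identical fishing fleets, set every y_j = y: then 104 − 2y − 2y = 0, i.e. y = 104/4 = 26.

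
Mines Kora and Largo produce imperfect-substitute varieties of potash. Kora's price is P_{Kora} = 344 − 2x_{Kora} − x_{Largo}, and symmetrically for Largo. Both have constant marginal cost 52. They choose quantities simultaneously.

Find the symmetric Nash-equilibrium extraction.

Mine Kora's profit: π = x_{Kora}(344 − 2x_{Kora} − x_{Largo}) − 52x_{Kora}.
∂π/∂x_{Kora} = 292 − 4x_{Kora} − x_{Largo} = 0 ⇒ x_{Kora} = 73 − 0.25x_{Largo}.
Setting x_{Kora} = x_{Largo} in the reaction function: x_{Kora} = 73 − 0.25x_{Kora}, so x_{Kora} = 73 / 1.25 = 58.4.

58.4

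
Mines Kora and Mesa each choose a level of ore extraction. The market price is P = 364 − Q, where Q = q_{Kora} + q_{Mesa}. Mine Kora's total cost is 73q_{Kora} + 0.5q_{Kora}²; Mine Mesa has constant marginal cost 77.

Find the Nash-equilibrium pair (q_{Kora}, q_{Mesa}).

59, 114

Mine Kora's profit: π = q_{Kora}(364 − (q_{Kora} + q_{Mesa})) − 73q_{Kora} − 0.5q_{Kora}².
∂π/∂q_{Kora} = 291 − 3q_{Kora} − q_{Mesa} = 0, so q_{Kora} = 97 − (1/3)q_{Mesa}.
For Mesa: ∂π/∂q_{Mesa} = 287 − 2q_{Mesa} − q_{Kora} = 0 ⇒ q_{Mesa} = 143.5 − 0.5q_{Kora}.
Substituting the second reaction function into the first: q_{Kora} = 97 − (1/3)(143.5 − 0.5q_{Kora}), which gives (5/6)q_{Kora} = 295/6 ⇒ q_{Kora} = 59.
Then q_{Mesa} = 143.5 − 0.5·59 = 114.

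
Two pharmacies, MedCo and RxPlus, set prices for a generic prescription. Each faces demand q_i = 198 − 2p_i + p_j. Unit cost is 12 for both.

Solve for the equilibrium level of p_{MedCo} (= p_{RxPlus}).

74

MedCo's profit: π = (p_{MedCo} − 12)(198 − 2p_{MedCo} + p_{RxPlus}).
∂π/∂p_{MedCo} = 222 − 4p_{MedCo} + p_{RxPlus} = 0 ⇒ p_{MedCo} = 55.5 + 0.25p_{RxPlus}.
Setting p_{MedCo} = p_{RxPlus} in the reaction function: p_{MedCo} = 55.5 + 0.25p_{MedCo}, so p_{MedCo} = 55.5 / 0.75 = 74.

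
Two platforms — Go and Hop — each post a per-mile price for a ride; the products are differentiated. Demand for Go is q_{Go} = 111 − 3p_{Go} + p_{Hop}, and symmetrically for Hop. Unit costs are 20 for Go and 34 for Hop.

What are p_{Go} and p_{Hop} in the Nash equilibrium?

Go's profit: π = (p_{Go} − 20)(111 − 3p_{Go} + p_{Hop}).
∂π/∂p_{Go} = 171 − 6p_{Go} + p_{Hop} = 0 ⇒ p_{Go} = 28.5 + (1/6)p_{Hop}.
Similarly p_{Hop} = 35.5 + (1/6)p_{Go}.
Substituting the second reaction function into the first: p_{Go} = 28.5 + (1/6)(35.5 + (1/6)p_{Go}), which gives (35/36)p_{Go} = 413/12 ⇒ p_{Go} = 35.4.
Then p_{Hop} = 35.5 + (1/6)·35.4 = 41.4.

35.4, 41.4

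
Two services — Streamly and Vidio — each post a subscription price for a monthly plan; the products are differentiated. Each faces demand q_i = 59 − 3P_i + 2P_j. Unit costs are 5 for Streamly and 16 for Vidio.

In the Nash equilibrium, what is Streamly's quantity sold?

46.6875

Streamly's profit: π = (P_{Streamly} − 5)(59 − 3P_{Streamly} + 2P_{Vidio}).
∂π/∂P_{Streamly} = 74 − 6P_{Streamly} + 2P_{Vidio} = 0 ⇒ P_{Streamly} = 37/3 + (1/3)P_{Vidio}.
Similarly P_{Vidio} = 107/6 + (1/3)P_{Streamly}.
Plugging P_{Vidio} into Streamly's best response: P_{Streamly} = 37/3 + (1/3)(107/6 + (1/3)P_{Streamly}) ⇒ (8/9)P_{Streamly} = 329/18, so P_{Streamly} = 20.5625.
Then P_{Vidio} = 107/6 + (1/3)·20.5625 = 24.6875.
q_{Streamly} = 59 − 3·20.5625 + 2·24.6875 = 46.6875.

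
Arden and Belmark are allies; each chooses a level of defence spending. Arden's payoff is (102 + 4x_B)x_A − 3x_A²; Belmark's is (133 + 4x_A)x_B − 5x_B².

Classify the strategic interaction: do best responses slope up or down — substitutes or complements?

strategic complements

Expanding Arden's payoff: 102x_A + 4x_Bx_A − 3x_A².
∂π/∂x_A = 102 + 4x_B − 6x_A = 0, so x_A = 17 + (2/3)x_B.
The best-response slope dx_A/dx_B = 2/3 > 0: the reaction function is upward-sloping, so the choices are strategic complements.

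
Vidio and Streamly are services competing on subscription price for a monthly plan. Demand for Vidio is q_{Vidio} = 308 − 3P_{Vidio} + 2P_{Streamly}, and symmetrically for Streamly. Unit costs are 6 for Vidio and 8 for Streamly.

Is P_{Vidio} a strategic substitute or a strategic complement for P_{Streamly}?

strategic complements

Vidio's profit: π = (P_{Vidio} − 6)(308 − 3P_{Vidio} + 2P_{Streamly}).
∂π/∂P_{Vidio} = 326 − 6P_{Vidio} + 2P_{Streamly} = 0 ⇒ P_{Vidio} = 163/3 + (1/3)P_{Streamly}.
The best-response slope dP_{Vidio}/dP_{Streamly} = 1/3 > 0: the reaction function is upward-sloping, so the choices are strategic complements.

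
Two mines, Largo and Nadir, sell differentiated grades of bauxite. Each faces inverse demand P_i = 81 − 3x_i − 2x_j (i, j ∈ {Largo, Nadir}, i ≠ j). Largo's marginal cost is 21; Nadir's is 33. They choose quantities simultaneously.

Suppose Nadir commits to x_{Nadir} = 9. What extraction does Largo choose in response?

7

Mine Largo's profit: π = x_{Largo}(81 − 3x_{Largo} − 2x_{Nadir}) − 21x_{Largo}.
∂π/∂x_{Largo} = 60 − 6x_{Largo} − 2x_{Nadir} = 0 ⇒ x_{Largo} = 10 − (1/3)x_{Nadir}.
At x_{Nadir} = 9: x_{Largo} = 10 − (1/3)·9 = 7.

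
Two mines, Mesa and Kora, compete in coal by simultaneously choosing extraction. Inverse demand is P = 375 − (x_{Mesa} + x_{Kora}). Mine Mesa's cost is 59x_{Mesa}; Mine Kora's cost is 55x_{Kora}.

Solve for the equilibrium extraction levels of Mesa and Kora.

104, 108

Mine Mesa's profit: π = x_{Mesa}(375 − (x_{Mesa} + x_{Kora})) − 59x_{Mesa}.
∂π/∂x_{Mesa} = 316 − 2x_{Mesa} − x_{Kora} = 0, so x_{Mesa} = 158 − 0.5x_{Kora}.
By the same steps for Kora: x_{Kora} = 160 − 0.5x_{Mesa}.
Plugging x_{Kora} into Mesa's best response: x_{Mesa} = 158 − 0.5(160 − 0.5x_{Mesa}) ⇒ 0.75x_{Mesa} = 78, so x_{Mesa} = 104.
Then x_{Kora} = 160 − 0.5·104 = 108.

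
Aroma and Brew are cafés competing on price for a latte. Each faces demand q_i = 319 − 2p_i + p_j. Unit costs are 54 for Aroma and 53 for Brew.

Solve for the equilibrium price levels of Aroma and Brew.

Aroma's profit: π = (p_{Aroma} − 54)(319 − 2p_{Aroma} + p_{Brew}).
∂π/∂p_{Aroma} = 427 − 4p_{Aroma} + p_{Brew} = 0 ⇒ p_{Aroma} = 106.75 + 0.25p_{Brew}.
Similarly p_{Brew} = 106.25 + 0.25p_{Aroma}.
Plugging p_{Brew} into Aroma's best response: p_{Aroma} = 106.75 + 0.25(106.25 + 0.25p_{Aroma}) ⇒ 0.9375p_{Aroma} = 133.3125, so p_{Aroma} = 142.2.
Then p_{Brew} = 106.25 + 0.25·142.2 = 141.8.

142.2, 141.8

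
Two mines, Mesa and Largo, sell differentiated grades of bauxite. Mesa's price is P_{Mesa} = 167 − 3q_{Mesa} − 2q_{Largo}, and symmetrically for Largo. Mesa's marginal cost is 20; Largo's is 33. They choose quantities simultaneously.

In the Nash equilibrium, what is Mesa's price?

77.5625

Mine Mesa's profit: π = q_{Mesa}(167 − 3q_{Mesa} − 2q_{Largo}) − 20q_{Mesa}.
∂π/∂q_{Mesa} = 147 − 6q_{Mesa} − 2q_{Largo} = 0 ⇒ q_{Mesa} = 24.5 − (1/3)q_{Largo}.
Similarly q_{Largo} = 67/3 − (1/3)q_{Mesa}.
Plugging q_{Largo} into Mesa's best response: q_{Mesa} = 24.5 − (1/3)(67/3 − (1/3)q_{Mesa}) ⇒ (8/9)q_{Mesa} = 307/18, so q_{Mesa} = 19.1875.
Then q_{Largo} = 67/3 − (1/3)·19.1875 = 15.9375.
P_{Mesa} = 167 − 3·19.1875 − 2·15.9375 = 77.5625.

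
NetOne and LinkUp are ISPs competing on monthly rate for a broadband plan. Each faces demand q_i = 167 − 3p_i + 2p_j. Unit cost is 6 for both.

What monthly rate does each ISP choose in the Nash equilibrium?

NetOne's profit: π = (p_{NetOne} − 6)(167 − 3p_{NetOne} + 2p_{LinkUp}).
∂π/∂p_{NetOne} = 185 − 6p_{NetOne} + 2p_{LinkUp} = 0 ⇒ p_{NetOne} = 185/6 + (1/3)p_{LinkUp}.
By symmetry p_{LinkUp} = p_{NetOne}; substituting into the reaction function, (2/3)p_{NetOne} = 185/6 and p_{NetOne} = 46.25.

46.25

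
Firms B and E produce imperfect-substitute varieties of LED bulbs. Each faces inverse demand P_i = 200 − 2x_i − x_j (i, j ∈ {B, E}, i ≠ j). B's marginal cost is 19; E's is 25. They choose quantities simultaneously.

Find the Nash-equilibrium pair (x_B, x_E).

Firm B's profit: π = x_B(200 − 2x_B − x_E) − 19x_B.
∂π/∂x_B = 181 − 4x_B − x_E = 0 ⇒ x_B = 45.25 − 0.25x_E.
Similarly x_E = 43.75 − 0.25x_B.
Solving the two reaction functions simultaneously: (1 − (−0.25)(−0.25))x_B = 45.25 − 0.25·43.75, so 0.9375x_B = 34.3125 and x_B = 36.6.
Then x_E = 43.75 − 0.25·36.6 = 34.6.

36.6, 34.6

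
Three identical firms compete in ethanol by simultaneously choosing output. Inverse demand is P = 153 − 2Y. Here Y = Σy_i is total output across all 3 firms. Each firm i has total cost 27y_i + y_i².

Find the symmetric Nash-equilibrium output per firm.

A representative firm's profit is π_i = y_i(153 − 2Y) − 27y_i − y_i², with Y = y_i + Σ_{j≠i} y_j.
First-order condition: 126 − 6y_i − 2Σ_{j≠i} y_j = 0.
With identical firms, set every y_j = y: then 126 − 6y − 4y = 0, i.e. y = 126/10 = 12.6.

12.6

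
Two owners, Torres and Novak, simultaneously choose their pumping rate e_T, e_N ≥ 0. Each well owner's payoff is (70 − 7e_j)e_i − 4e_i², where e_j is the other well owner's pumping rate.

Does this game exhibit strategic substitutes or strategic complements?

Torres's payoff is (70 − 7e_N)e_T − 4e_T².
∂π/∂e_T = 70 − 7e_N − 8e_T = 0, so e_T = 8.75 − 0.875e_N.
The best-response slope de_T/de_N = −0.875 < 0: the reaction function is downward-sloping, so the choices are strategic substitutes.

strategic substitutes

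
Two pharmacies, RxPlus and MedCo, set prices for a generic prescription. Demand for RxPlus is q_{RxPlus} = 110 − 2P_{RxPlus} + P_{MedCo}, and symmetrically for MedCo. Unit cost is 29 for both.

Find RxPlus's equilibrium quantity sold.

RxPlus's profit: π = (P_{RxPlus} − 29)(110 − 2P_{RxPlus} + P_{MedCo}).
∂π/∂P_{RxPlus} = 168 − 4P_{RxPlus} + P_{MedCo} = 0 ⇒ P_{RxPlus} = 42 + 0.25P_{MedCo}.
The game is symmetric, so in equilibrium P_{MedCo} = P_{RxPlus}: the reaction function gives 0.75P_{RxPlus} = 42, hence P_{RxPlus} = 56.
q_{RxPlus} = 110 − 2·56 + 56 = 54.

54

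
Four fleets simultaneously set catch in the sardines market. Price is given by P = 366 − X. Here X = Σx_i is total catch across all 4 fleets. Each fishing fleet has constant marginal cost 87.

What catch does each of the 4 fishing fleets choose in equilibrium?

55.8

A representative fishing fleet's profit is π_i = x_i(366 − X) − 87x_i, with X = x_i + Σ_{j≠i} x_j.
First-order condition: 279 − 2x_i − Σ_{j≠i} x_j = 0.
Imposing symmetry (x_j = x for all j) turns Σ_{j≠i} x_j into 3x, so 279 = 5x and x = 55.8.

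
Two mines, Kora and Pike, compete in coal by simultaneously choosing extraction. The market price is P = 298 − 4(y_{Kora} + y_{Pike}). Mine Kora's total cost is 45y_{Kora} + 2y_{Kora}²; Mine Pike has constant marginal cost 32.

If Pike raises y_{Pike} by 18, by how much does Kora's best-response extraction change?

-6

Mine Kora's profit: π = y_{Kora}(298 − 4(y_{Kora} + y_{Pike})) − 45y_{Kora} − 2y_{Kora}².
∂π/∂y_{Kora} = 253 − 12y_{Kora} − 4y_{Pike} = 0, so y_{Kora} = 253/12 − (1/3)y_{Pike}.
The reaction-function slope is −1/3, so an 18-unit rise in y_{Pike} moves y_{Kora} by −1/3 × 18 = −6. Kora's best response falls — the actions are strategic substitutes.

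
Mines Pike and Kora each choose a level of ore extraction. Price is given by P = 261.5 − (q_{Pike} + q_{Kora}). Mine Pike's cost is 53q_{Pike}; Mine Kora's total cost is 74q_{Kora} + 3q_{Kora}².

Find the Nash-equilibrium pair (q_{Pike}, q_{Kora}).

98.7, 11.1

Mine Pike's profit: π = q_{Pike}(261.5 − (q_{Pike} + q_{Kora})) − 53q_{Pike}.
∂π/∂q_{Pike} = 208.5 − 2q_{Pike} − q_{Kora} = 0, so q_{Pike} = 104.25 − 0.5q_{Kora}.
For Kora: ∂π/∂q_{Kora} = 187.5 − 8q_{Kora} − q_{Pike} = 0 ⇒ q_{Kora} = 23.4375 − 0.125q_{Pike}.
Solving the two reaction functions simultaneously: (1 − (−0.5)(−0.125))q_{Pike} = 104.25 − 0.5·23.4375, so 0.9375q_{Pike} = 2961/32 and q_{Pike} = 98.7.
Then q_{Kora} = 23.4375 − 0.125·98.7 = 11.1.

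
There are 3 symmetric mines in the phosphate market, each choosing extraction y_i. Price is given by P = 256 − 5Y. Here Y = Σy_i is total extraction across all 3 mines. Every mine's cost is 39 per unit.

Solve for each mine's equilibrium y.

10.85

A representative mine's profit is π_i = y_i(256 − 5Y) − 39y_i, with Y = y_i + Σ_{j≠i} y_j.
First-order condition: 217 − 10y_i − 5Σ_{j≠i} y_j = 0.
In a symmetric equilibrium every mine chooses the same y, so Σ_{j≠i} y_j = 2y. The condition becomes 217 − 20y = 0, giving y = 217/20 = 10.85.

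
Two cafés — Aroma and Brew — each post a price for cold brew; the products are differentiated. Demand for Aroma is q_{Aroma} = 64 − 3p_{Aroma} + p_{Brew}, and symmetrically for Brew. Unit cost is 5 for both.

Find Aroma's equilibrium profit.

349.92

Aroma's profit: π = (p_{Aroma} − 5)(64 − 3p_{Aroma} + p_{Brew}).
∂π/∂p_{Aroma} = 79 − 6p_{Aroma} + p_{Brew} = 0 ⇒ p_{Aroma} = 79/6 + (1/6)p_{Brew}.
Setting p_{Aroma} = p_{Brew} in the reaction function: p_{Aroma} = 79/6 + (1/6)p_{Aroma}, so p_{Aroma} = (79/6) / (5/6) = 15.8.
q_{Aroma} = 64 − 3·15.8 + 15.8 = 32.4.
Profit = (15.8 − 5)·32.4 = 349.92.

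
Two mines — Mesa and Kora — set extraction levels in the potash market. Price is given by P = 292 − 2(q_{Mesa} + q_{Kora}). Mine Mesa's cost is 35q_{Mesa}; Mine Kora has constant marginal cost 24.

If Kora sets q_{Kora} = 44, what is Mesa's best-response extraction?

42.25

Mine Mesa's profit: π = q_{Mesa}(292 − 2(q_{Mesa} + q_{Kora})) − 35q_{Mesa}.
∂π/∂q_{Mesa} = 257 − 4q_{Mesa} − 2q_{Kora} = 0, so q_{Mesa} = 64.25 − 0.5q_{Kora}.
At q_{Kora} = 44: q_{Mesa} = 64.25 − 0.5·44 = 42.25.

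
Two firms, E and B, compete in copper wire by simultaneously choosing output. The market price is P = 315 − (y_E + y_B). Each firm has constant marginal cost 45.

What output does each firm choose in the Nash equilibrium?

Firm E's profit: π = y_E(315 − (y_E + y_B)) − 45y_E.
∂π/∂y_E = 270 − 2y_E − y_B = 0, so y_E = 135 − 0.5y_B.
The game is symmetric, so in equilibrium y_B = y_E: the reaction function gives 1.5y_E = 135, hence y_E = 90.

90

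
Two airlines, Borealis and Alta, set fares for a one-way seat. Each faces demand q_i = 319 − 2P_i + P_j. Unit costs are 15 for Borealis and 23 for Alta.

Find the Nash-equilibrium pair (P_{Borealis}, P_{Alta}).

Borealis's profit: π = (P_{Borealis} − 15)(319 − 2P_{Borealis} + P_{Alta}).
∂π/∂P_{Borealis} = 349 − 4P_{Borealis} + P_{Alta} = 0 ⇒ P_{Borealis} = 87.25 + 0.25P_{Alta}.
Similarly P_{Alta} = 91.25 + 0.25P_{Borealis}.
Substituting the second reaction function into the first: P_{Borealis} = 87.25 + 0.25(91.25 + 0.25P_{Borealis}), which gives 0.9375P_{Borealis} = 110.0625 ⇒ P_{Borealis} = 117.4.
Then P_{Alta} = 91.25 + 0.25·117.4 = 120.6.

117.4, 120.6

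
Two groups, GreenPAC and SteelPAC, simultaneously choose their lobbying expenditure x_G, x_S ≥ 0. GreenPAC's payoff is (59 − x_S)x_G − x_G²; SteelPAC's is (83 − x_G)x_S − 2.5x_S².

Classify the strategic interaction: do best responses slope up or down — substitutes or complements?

strategic substitutes

Expanding GreenPAC's payoff: 59x_G − x_Sx_G − x_G².
∂π/∂x_G = 59 − x_S − 2x_G = 0, so x_G = 29.5 − 0.5x_S.
The best-response slope dx_G/dx_S = −0.5 < 0: the reaction function is downward-sloping, so the choices are strategic substitutes.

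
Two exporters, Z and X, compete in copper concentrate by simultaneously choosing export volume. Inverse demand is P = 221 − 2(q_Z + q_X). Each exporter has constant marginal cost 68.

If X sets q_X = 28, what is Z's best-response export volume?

Exporter Z's profit: π = q_Z(221 − 2(q_Z + q_X)) − 68q_Z.
∂π/∂q_Z = 153 − 4q_Z − 2q_X = 0, so q_Z = 38.25 − 0.5q_X.
At q_X = 28: q_Z = 38.25 − 0.5·28 = 24.25.

24.25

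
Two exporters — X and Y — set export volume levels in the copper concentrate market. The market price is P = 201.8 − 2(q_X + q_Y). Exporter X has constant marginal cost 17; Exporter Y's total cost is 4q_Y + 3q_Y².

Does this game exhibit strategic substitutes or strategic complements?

strategic substitutes

Exporter X's profit: π = q_X(201.8 − 2(q_X + q_Y)) − 17q_X.
∂π/∂q_X = 184.8 − 4q_X − 2q_Y = 0, so q_X = 46.2 − 0.5q_Y.
The best-response slope dq_X/dq_Y = −0.5 < 0: the reaction function is downward-sloping, so the choices are strategic substitutes.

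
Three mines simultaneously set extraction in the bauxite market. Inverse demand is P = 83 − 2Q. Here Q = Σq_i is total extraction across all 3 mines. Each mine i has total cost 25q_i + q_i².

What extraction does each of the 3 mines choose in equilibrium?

A representative mine's profit is π_i = q_i(83 − 2Q) − 25q_i − q_i², with Q = q_i + Σ_{j≠i} q_j.
First-order condition: 58 − 6q_i − 2Σ_{j≠i} q_j = 0.
With identical mines, set every q_j = q: then 58 − 6q − 4q = 0, i.e. q = 58/10 = 5.8.

5.8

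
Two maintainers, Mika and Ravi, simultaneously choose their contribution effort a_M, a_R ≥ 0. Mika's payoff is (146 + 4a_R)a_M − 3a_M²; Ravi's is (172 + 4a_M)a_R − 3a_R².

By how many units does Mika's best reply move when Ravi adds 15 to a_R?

Expanding Mika's payoff: 146a_M + 4a_Ra_M − 3a_M².
∂π/∂a_M = 146 + 4a_R − 6a_M = 0, so a_M = 73/3 + (2/3)a_R.
The reaction-function slope is 2/3, so a 15-unit rise in a_R moves a_M by 2/3 × 15 = 10. Mika's best response rises — the actions are strategic complements.

10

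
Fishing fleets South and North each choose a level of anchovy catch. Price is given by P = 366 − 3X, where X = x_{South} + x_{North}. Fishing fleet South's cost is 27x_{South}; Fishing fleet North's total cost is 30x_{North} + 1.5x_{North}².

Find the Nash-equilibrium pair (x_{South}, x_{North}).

Fishing fleet South's profit: π = x_{South}(366 − 3(x_{South} + x_{North})) − 27x_{South}.
∂π/∂x_{South} = 339 − 6x_{South} − 3x_{North} = 0, so x_{South} = 56.5 − 0.5x_{North}.
For North: ∂π/∂x_{North} = 336 − 9x_{North} − 3x_{South} = 0 ⇒ x_{North} = 112/3 − (1/3)x_{South}.
Solving the two reaction functions simultaneously: (1 − (−0.5)(−1/3))x_{South} = 56.5 − 0.5·(112/3), so (5/6)x_{South} = 227/6 and x_{South} = 45.4.
Then x_{North} = 112/3 − (1/3)·45.4 = 22.2.

45.4, 22.2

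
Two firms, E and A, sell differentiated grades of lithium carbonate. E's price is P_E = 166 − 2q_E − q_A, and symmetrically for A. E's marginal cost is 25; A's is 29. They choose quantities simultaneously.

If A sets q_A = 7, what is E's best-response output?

33.5

Firm E's profit: π = q_E(166 − 2q_E − q_A) − 25q_E.
∂π/∂q_E = 141 − 4q_E − q_A = 0 ⇒ q_E = 35.25 − 0.25q_A.
At q_A = 7: q_E = 35.25 − 0.25·7 = 33.5.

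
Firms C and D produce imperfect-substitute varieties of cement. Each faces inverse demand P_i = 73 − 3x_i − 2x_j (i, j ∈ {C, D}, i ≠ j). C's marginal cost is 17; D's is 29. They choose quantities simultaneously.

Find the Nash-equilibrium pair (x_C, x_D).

7.75, 4.75

Firm C's profit: π = x_C(73 − 3x_C − 2x_D) − 17x_C.
∂π/∂x_C = 56 − 6x_C − 2x_D = 0 ⇒ x_C = 28/3 − (1/3)x_D.
Similarly x_D = 22/3 − (1/3)x_C.
Solving the two reaction functions simultaneously: (1 − (−1/3)(−1/3))x_C = 28/3 − (1/3)·(22/3), so (8/9)x_C = 62/9 and x_C = 7.75.
Then x_D = 22/3 − (1/3)·7.75 = 4.75.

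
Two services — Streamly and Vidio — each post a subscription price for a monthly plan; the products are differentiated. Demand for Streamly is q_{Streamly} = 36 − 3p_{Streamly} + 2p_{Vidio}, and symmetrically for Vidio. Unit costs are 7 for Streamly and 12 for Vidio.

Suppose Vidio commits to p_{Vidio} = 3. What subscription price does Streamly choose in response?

Streamly's profit: π = (p_{Streamly} − 7)(36 − 3p_{Streamly} + 2p_{Vidio}).
∂π/∂p_{Streamly} = 57 − 6p_{Streamly} + 2p_{Vidio} = 0 ⇒ p_{Streamly} = 9.5 + (1/3)p_{Vidio}.
At p_{Vidio} = 3: p_{Streamly} = 9.5 + (1/3)·3 = 10.5.

10.5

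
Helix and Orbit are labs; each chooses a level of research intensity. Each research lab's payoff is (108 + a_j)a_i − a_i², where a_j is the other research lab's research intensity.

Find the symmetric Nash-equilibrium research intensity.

Helix's payoff is (108 + a_O)a_H − a_H².
∂π/∂a_H = 108 + a_O − 2a_H = 0, so a_H = 54 + 0.5a_O.
Setting a_H = a_O in the reaction function: a_H = 54 + 0.5a_H, so a_H = 54 / 0.5 = 108.

108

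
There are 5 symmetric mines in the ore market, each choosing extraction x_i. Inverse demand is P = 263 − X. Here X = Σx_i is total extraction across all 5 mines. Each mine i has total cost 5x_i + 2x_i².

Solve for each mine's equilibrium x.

25.8

A representative mine's profit is π_i = x_i(263 − X) − 5x_i − 2x_i², with X = x_i + Σ_{j≠i} x_j.
First-order condition: 258 − 6x_i − Σ_{j≠i} x_j = 0.
Imposing symmetry (x_j = x for all j) turns Σ_{j≠i} x_j into 4x, so 258 = 10x and x = 25.8.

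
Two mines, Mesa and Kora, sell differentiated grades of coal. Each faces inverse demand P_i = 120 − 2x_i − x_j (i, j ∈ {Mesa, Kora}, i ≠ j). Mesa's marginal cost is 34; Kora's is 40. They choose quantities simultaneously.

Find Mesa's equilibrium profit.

Mine Mesa's profit: π = x_{Mesa}(120 − 2x_{Mesa} − x_{Kora}) − 34x_{Mesa}.
∂π/∂x_{Mesa} = 86 − 4x_{Mesa} − x_{Kora} = 0 ⇒ x_{Mesa} = 21.5 − 0.25x_{Kora}.
Similarly x_{Kora} = 20 − 0.25x_{Mesa}.
Substituting the second reaction function into the first: x_{Mesa} = 21.5 − 0.25(20 − 0.25x_{Mesa}), which gives 0.9375x_{Mesa} = 16.5 ⇒ x_{Mesa} = 17.6.
Then x_{Kora} = 20 − 0.25·17.6 = 15.6.
P_{Mesa} = 120 − 2·17.6 − 15.6 = 69.2.
Profit = (69.2 − 34)·17.6 = 619.52.

619.52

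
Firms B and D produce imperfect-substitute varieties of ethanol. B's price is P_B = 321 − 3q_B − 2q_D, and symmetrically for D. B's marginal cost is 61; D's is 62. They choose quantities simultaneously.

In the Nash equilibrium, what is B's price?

158.6875

Firm B's profit: π = q_B(321 − 3q_B − 2q_D) − 61q_B.
∂π/∂q_B = 260 − 6q_B − 2q_D = 0 ⇒ q_B = 130/3 − (1/3)q_D.
Similarly q_D = 259/6 − (1/3)q_B.
Substituting the second reaction function into the first: q_B = 130/3 − (1/3)(259/6 − (1/3)q_B), which gives (8/9)q_B = 521/18 ⇒ q_B = 32.5625.
Then q_D = 259/6 − (1/3)·32.5625 = 32.3125.
P_B = 321 − 3·32.5625 − 2·32.3125 = 158.6875.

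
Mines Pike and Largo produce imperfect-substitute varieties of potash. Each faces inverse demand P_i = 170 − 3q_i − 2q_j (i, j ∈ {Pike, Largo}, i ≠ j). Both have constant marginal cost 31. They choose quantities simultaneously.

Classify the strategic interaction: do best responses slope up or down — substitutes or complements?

Mine Pike's profit: π = q_{Pike}(170 − 3q_{Pike} − 2q_{Largo}) − 31q_{Pike}.
∂π/∂q_{Pike} = 139 − 6q_{Pike} − 2q_{Largo} = 0 ⇒ q_{Pike} = 139/6 − (1/3)q_{Largo}.
The best-response slope dq_{Pike}/dq_{Largo} = −1/3 < 0: the reaction function is downward-sloping, so the choices are strategic substitutes.

strategic substitutes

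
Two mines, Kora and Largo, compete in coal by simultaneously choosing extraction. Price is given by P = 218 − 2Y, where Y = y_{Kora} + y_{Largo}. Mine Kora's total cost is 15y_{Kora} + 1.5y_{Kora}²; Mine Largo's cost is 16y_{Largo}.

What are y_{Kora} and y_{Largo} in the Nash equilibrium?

Mine Kora's profit: π = y_{Kora}(218 − 2(y_{Kora} + y_{Largo})) − 15y_{Kora} − 1.5y_{Kora}².
∂π/∂y_{Kora} = 203 − 7y_{Kora} − 2y_{Largo} = 0, so y_{Kora} = 29 − (2/7)y_{Largo}.
For Largo: ∂π/∂y_{Largo} = 202 − 4y_{Largo} − 2y_{Kora} = 0 ⇒ y_{Largo} = 50.5 − 0.5y_{Kora}.
Substituting the second reaction function into the first: y_{Kora} = 29 − (2/7)(50.5 − 0.5y_{Kora}), which gives (6/7)y_{Kora} = 102/7 ⇒ y_{Kora} = 17.
Then y_{Largo} = 50.5 − 0.5·17 = 42.

17, 42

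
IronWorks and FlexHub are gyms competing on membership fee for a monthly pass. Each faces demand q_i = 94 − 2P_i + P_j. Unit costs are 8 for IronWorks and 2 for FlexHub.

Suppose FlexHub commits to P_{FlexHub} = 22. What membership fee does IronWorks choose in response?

33

IronWorks's profit: π = (P_{IronWorks} − 8)(94 − 2P_{IronWorks} + P_{FlexHub}).
∂π/∂P_{IronWorks} = 110 − 4P_{IronWorks} + P_{FlexHub} = 0 ⇒ P_{IronWorks} = 27.5 + 0.25P_{FlexHub}.
At P_{FlexHub} = 22: P_{IronWorks} = 27.5 + 0.25·22 = 33.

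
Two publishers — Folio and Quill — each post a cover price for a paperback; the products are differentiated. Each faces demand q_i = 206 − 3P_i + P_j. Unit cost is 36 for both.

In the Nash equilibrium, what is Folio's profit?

2154.72

Folio's profit: π = (P_{Folio} − 36)(206 − 3P_{Folio} + P_{Quill}).
∂π/∂P_{Folio} = 314 − 6P_{Folio} + P_{Quill} = 0 ⇒ P_{Folio} = 157/3 + (1/6)P_{Quill}.
Setting P_{Folio} = P_{Quill} in the reaction function: P_{Folio} = 157/3 + (1/6)P_{Folio}, so P_{Folio} = (157/3) / (5/6) = 62.8.
q_{Folio} = 206 − 3·62.8 + 62.8 = 80.4.
Profit = (62.8 − 36)·80.4 = 2154.72.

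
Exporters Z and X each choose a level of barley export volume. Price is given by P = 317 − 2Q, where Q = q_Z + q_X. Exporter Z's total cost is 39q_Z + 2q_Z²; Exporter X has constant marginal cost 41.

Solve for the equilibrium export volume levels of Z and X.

Exporter Z's profit: π = q_Z(317 − 2(q_Z + q_X)) − 39q_Z − 2q_Z².
∂π/∂q_Z = 278 − 8q_Z − 2q_X = 0, so q_Z = 34.75 − 0.25q_X.
For X: ∂π/∂q_X = 276 − 4q_X − 2q_Z = 0 ⇒ q_X = 69 − 0.5q_Z.
Plugging q_X into Z's best response: q_Z = 34.75 − 0.25(69 − 0.5q_Z) ⇒ 0.875q_Z = 17.5, so q_Z = 20.
Then q_X = 69 − 0.5·20 = 59.

20, 59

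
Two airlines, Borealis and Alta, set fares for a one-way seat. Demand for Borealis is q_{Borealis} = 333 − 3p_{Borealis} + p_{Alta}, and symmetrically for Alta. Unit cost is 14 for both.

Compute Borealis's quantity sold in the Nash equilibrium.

183

Borealis's profit: π = (p_{Borealis} − 14)(333 − 3p_{Borealis} + p_{Alta}).
∂π/∂p_{Borealis} = 375 − 6p_{Borealis} + p_{Alta} = 0 ⇒ p_{Borealis} = 62.5 + (1/6)p_{Alta}.
The game is symmetric, so in equilibrium p_{Alta} = p_{Borealis}: the reaction function gives (5/6)p_{Borealis} = 62.5, hence p_{Borealis} = 75.
q_{Borealis} = 333 − 3·75 + 75 = 183.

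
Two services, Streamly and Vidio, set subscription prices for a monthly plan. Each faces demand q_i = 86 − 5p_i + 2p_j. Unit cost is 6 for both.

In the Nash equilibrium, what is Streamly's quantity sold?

Streamly's profit: π = (p_{Streamly} − 6)(86 − 5p_{Streamly} + 2p_{Vidio}).
∂π/∂p_{Streamly} = 116 − 10p_{Streamly} + 2p_{Vidio} = 0 ⇒ p_{Streamly} = 11.6 + 0.2p_{Vidio}.
The game is symmetric, so in equilibrium p_{Vidio} = p_{Streamly}: the reaction function gives 0.8p_{Streamly} = 11.6, hence p_{Streamly} = 14.5.
q_{Streamly} = 86 − 5·14.5 + 2·14.5 = 42.5.

42.5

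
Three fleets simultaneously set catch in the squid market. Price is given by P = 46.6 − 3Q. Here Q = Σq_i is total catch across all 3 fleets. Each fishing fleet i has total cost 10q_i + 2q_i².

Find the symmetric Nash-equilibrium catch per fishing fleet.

2.2875

A representative fishing fleet's profit is π_i = q_i(46.6 − 3Q) − 10q_i − 2q_i², with Q = q_i + Σ_{j≠i} q_j.
First-order condition: 36.6 − 10q_i − 3Σ_{j≠i} q_j = 0.
In a symmetric equilibrium every fishing fleet chooses the same q, so Σ_{j≠i} q_j = 2q. The condition becomes 36.6 − 16q = 0, giving q = 36.6/16 = 2.2875.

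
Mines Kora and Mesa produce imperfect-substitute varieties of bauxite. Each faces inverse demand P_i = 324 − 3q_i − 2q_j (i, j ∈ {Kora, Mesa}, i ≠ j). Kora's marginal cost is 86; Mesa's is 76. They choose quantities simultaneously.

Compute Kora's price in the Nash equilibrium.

173.375

Mine Kora's profit: π = q_{Kora}(324 − 3q_{Kora} − 2q_{Mesa}) − 86q_{Kora}.
∂π/∂q_{Kora} = 238 − 6q_{Kora} − 2q_{Mesa} = 0 ⇒ q_{Kora} = 119/3 − (1/3)q_{Mesa}.
Similarly q_{Mesa} = 124/3 − (1/3)q_{Kora}.
Substituting the second reaction function into the first: q_{Kora} = 119/3 − (1/3)(124/3 − (1/3)q_{Kora}), which gives (8/9)q_{Kora} = 233/9 ⇒ q_{Kora} = 29.125.
Then q_{Mesa} = 124/3 − (1/3)·29.125 = 31.625.
P_{Kora} = 324 − 3·29.125 − 2·31.625 = 173.375.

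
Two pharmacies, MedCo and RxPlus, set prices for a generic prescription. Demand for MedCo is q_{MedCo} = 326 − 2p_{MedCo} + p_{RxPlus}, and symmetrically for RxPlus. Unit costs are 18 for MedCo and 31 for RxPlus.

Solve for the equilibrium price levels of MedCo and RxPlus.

122.4, 127.6

MedCo's profit: π = (p_{MedCo} − 18)(326 − 2p_{MedCo} + p_{RxPlus}).
∂π/∂p_{MedCo} = 362 − 4p_{MedCo} + p_{RxPlus} = 0 ⇒ p_{MedCo} = 90.5 + 0.25p_{RxPlus}.
Similarly p_{RxPlus} = 97 + 0.25p_{MedCo}.
Solving the two reaction functions simultaneously: (1 − (0.25)(0.25))p_{MedCo} = 90.5 + 0.25·97, so 0.9375p_{MedCo} = 114.75 and p_{MedCo} = 122.4.
Then p_{RxPlus} = 97 + 0.25·122.4 = 127.6.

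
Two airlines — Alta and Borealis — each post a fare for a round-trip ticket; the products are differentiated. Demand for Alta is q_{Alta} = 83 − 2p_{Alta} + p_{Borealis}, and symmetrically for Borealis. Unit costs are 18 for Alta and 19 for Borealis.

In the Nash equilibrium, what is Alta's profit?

950.48

Alta's profit: π = (p_{Alta} − 18)(83 − 2p_{Alta} + p_{Borealis}).
∂π/∂p_{Alta} = 119 − 4p_{Alta} + p_{Borealis} = 0 ⇒ p_{Alta} = 29.75 + 0.25p_{Borealis}.
Similarly p_{Borealis} = 30.25 + 0.25p_{Alta}.
Substituting the second reaction function into the first: p_{Alta} = 29.75 + 0.25(30.25 + 0.25p_{Alta}), which gives 0.9375p_{Alta} = 37.3125 ⇒ p_{Alta} = 39.8.
Then p_{Borealis} = 30.25 + 0.25·39.8 = 40.2.
q_{Alta} = 83 − 2·39.8 + 40.2 = 43.6.
Profit = (39.8 − 18)·43.6 = 950.48.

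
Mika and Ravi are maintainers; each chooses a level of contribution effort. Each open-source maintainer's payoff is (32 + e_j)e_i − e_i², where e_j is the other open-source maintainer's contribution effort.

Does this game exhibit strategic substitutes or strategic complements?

Mika's payoff is (32 + e_R)e_M − e_M².
∂π/∂e_M = 32 + e_R − 2e_M = 0, so e_M = 16 + 0.5e_R.
The best-response slope de_M/de_R = 0.5 > 0: the reaction function is upward-sloping, so the choices are strategic complements.

strategic complements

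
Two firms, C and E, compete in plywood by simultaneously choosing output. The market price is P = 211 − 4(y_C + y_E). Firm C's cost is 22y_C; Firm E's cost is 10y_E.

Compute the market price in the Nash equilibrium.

Firm C's profit: π = y_C(211 − 4(y_C + y_E)) − 22y_C.
∂π/∂y_C = 189 − 8y_C − 4y_E = 0, so y_C = 23.625 − 0.5y_E.
By the same steps for E: y_E = 25.125 − 0.5y_C.
Solving the two reaction functions simultaneously: (1 − (−0.5)(−0.5))y_C = 23.625 − 0.5·25.125, so 0.75y_C = 11.0625 and y_C = 14.75.
Then y_E = 25.125 − 0.5·14.75 = 17.75.
Equilibrium price: P = 211 − 4·32.5 = 81.

81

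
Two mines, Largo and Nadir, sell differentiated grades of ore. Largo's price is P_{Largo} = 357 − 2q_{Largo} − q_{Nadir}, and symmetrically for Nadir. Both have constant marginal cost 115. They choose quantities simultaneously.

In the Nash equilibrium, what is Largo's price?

Mine Largo's profit: π = q_{Largo}(357 − 2q_{Largo} − q_{Nadir}) − 115q_{Largo}.
∂π/∂q_{Largo} = 242 − 4q_{Largo} − q_{Nadir} = 0 ⇒ q_{Largo} = 60.5 − 0.25q_{Nadir}.
The game is symmetric, so in equilibrium q_{Nadir} = q_{Largo}: the reaction function gives 1.25q_{Largo} = 60.5, hence q_{Largo} = 48.4.
P_{Largo} = 357 − 2·48.4 − 48.4 = 211.8.

211.8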